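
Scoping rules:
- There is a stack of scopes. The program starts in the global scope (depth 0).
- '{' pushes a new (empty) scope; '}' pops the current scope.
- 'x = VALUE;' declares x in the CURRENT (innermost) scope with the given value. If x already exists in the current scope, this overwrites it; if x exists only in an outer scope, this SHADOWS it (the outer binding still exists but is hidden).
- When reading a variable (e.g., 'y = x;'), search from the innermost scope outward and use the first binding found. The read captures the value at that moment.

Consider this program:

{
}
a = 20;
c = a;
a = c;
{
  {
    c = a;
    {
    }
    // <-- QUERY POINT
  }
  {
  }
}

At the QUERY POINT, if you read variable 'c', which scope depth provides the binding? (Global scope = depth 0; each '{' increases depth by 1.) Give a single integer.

Step 1: enter scope (depth=1)
Step 2: exit scope (depth=0)
Step 3: declare a=20 at depth 0
Step 4: declare c=(read a)=20 at depth 0
Step 5: declare a=(read c)=20 at depth 0
Step 6: enter scope (depth=1)
Step 7: enter scope (depth=2)
Step 8: declare c=(read a)=20 at depth 2
Step 9: enter scope (depth=3)
Step 10: exit scope (depth=2)
Visible at query point: a=20 c=20

Answer: 2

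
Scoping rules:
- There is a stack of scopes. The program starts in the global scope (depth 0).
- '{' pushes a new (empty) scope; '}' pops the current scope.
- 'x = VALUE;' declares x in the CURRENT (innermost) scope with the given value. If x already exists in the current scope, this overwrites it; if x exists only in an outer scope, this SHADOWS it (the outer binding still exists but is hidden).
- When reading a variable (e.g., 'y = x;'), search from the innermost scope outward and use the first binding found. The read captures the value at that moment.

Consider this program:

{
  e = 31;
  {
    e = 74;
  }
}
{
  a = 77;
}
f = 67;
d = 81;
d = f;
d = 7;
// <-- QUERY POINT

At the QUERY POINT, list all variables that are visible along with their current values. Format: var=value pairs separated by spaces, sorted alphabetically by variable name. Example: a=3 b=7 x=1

Step 1: enter scope (depth=1)
Step 2: declare e=31 at depth 1
Step 3: enter scope (depth=2)
Step 4: declare e=74 at depth 2
Step 5: exit scope (depth=1)
Step 6: exit scope (depth=0)
Step 7: enter scope (depth=1)
Step 8: declare a=77 at depth 1
Step 9: exit scope (depth=0)
Step 10: declare f=67 at depth 0
Step 11: declare d=81 at depth 0
Step 12: declare d=(read f)=67 at depth 0
Step 13: declare d=7 at depth 0
Visible at query point: d=7 f=67

Answer: d=7 f=67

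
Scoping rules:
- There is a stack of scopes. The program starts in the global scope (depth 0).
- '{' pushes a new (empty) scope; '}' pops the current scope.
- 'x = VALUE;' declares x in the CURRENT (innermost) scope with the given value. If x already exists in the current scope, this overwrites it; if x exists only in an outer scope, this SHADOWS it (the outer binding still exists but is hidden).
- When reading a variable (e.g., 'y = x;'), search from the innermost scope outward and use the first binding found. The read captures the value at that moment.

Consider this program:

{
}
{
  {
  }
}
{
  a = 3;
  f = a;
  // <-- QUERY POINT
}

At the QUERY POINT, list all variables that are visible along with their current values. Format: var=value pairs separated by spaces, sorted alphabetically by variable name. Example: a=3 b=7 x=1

Answer: a=3 f=3

Derivation:
Step 1: enter scope (depth=1)
Step 2: exit scope (depth=0)
Step 3: enter scope (depth=1)
Step 4: enter scope (depth=2)
Step 5: exit scope (depth=1)
Step 6: exit scope (depth=0)
Step 7: enter scope (depth=1)
Step 8: declare a=3 at depth 1
Step 9: declare f=(read a)=3 at depth 1
Visible at query point: a=3 f=3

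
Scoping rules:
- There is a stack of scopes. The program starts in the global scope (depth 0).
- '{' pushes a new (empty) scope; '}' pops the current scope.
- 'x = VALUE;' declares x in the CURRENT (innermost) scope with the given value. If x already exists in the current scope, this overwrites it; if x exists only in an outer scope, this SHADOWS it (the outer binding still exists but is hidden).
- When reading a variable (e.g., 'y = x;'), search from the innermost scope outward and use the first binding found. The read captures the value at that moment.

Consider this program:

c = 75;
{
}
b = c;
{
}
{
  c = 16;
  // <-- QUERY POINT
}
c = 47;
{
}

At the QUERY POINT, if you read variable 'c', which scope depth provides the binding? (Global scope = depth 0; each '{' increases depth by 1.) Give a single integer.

Answer: 1

Derivation:
Step 1: declare c=75 at depth 0
Step 2: enter scope (depth=1)
Step 3: exit scope (depth=0)
Step 4: declare b=(read c)=75 at depth 0
Step 5: enter scope (depth=1)
Step 6: exit scope (depth=0)
Step 7: enter scope (depth=1)
Step 8: declare c=16 at depth 1
Visible at query point: b=75 c=16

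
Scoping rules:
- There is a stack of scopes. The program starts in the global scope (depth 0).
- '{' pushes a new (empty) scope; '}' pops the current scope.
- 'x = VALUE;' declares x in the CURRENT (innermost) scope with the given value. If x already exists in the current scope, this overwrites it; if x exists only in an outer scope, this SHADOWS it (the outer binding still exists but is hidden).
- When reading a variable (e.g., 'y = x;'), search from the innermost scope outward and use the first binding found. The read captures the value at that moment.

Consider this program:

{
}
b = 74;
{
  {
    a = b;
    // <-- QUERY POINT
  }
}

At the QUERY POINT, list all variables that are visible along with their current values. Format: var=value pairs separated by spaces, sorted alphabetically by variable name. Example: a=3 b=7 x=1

Step 1: enter scope (depth=1)
Step 2: exit scope (depth=0)
Step 3: declare b=74 at depth 0
Step 4: enter scope (depth=1)
Step 5: enter scope (depth=2)
Step 6: declare a=(read b)=74 at depth 2
Visible at query point: a=74 b=74

Answer: a=74 b=74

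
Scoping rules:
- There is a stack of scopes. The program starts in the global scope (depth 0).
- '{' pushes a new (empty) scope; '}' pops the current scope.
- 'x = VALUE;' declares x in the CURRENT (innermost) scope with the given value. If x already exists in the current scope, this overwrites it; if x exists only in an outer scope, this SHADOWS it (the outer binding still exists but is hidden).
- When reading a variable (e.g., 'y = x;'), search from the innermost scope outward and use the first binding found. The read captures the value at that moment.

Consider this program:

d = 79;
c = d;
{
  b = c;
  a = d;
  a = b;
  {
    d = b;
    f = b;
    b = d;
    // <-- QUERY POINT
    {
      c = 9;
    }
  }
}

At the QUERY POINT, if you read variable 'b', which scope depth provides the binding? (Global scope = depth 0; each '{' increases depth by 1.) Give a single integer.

Step 1: declare d=79 at depth 0
Step 2: declare c=(read d)=79 at depth 0
Step 3: enter scope (depth=1)
Step 4: declare b=(read c)=79 at depth 1
Step 5: declare a=(read d)=79 at depth 1
Step 6: declare a=(read b)=79 at depth 1
Step 7: enter scope (depth=2)
Step 8: declare d=(read b)=79 at depth 2
Step 9: declare f=(read b)=79 at depth 2
Step 10: declare b=(read d)=79 at depth 2
Visible at query point: a=79 b=79 c=79 d=79 f=79

Answer: 2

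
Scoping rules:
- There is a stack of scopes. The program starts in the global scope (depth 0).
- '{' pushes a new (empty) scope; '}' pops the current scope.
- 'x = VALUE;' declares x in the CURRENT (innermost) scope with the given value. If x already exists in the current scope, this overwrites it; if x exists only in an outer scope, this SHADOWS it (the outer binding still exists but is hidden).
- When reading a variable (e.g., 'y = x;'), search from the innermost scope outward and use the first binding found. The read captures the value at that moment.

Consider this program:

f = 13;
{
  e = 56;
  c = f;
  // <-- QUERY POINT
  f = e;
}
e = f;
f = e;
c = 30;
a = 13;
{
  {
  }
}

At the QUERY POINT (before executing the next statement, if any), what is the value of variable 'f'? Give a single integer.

Step 1: declare f=13 at depth 0
Step 2: enter scope (depth=1)
Step 3: declare e=56 at depth 1
Step 4: declare c=(read f)=13 at depth 1
Visible at query point: c=13 e=56 f=13

Answer: 13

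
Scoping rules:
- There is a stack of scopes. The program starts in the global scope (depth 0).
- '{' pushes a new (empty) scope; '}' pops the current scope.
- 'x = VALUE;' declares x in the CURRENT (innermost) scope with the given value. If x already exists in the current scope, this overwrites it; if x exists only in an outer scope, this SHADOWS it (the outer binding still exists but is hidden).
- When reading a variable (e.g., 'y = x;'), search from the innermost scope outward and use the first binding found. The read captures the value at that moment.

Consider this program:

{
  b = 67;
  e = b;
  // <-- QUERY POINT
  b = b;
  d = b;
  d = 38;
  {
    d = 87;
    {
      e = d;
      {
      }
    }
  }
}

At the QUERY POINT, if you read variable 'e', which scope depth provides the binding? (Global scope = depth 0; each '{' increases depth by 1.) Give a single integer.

Step 1: enter scope (depth=1)
Step 2: declare b=67 at depth 1
Step 3: declare e=(read b)=67 at depth 1
Visible at query point: b=67 e=67

Answer: 1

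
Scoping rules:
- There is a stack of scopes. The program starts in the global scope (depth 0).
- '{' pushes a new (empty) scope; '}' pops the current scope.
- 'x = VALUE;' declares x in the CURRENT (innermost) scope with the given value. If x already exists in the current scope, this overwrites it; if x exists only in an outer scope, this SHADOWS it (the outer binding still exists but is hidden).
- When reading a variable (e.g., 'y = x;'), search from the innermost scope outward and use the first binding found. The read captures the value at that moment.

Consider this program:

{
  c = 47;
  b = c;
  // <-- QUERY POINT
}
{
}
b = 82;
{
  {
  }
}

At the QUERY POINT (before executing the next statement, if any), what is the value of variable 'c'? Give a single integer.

Answer: 47

Derivation:
Step 1: enter scope (depth=1)
Step 2: declare c=47 at depth 1
Step 3: declare b=(read c)=47 at depth 1
Visible at query point: b=47 c=47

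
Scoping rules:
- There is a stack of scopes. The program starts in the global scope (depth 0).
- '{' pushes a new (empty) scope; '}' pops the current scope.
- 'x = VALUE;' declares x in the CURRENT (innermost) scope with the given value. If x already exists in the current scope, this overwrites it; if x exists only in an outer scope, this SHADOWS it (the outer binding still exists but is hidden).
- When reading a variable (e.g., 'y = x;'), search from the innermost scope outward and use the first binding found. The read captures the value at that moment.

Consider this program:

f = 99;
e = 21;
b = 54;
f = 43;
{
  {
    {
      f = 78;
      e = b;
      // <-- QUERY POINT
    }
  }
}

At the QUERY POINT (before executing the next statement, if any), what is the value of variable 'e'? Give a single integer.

Step 1: declare f=99 at depth 0
Step 2: declare e=21 at depth 0
Step 3: declare b=54 at depth 0
Step 4: declare f=43 at depth 0
Step 5: enter scope (depth=1)
Step 6: enter scope (depth=2)
Step 7: enter scope (depth=3)
Step 8: declare f=78 at depth 3
Step 9: declare e=(read b)=54 at depth 3
Visible at query point: b=54 e=54 f=78

Answer: 54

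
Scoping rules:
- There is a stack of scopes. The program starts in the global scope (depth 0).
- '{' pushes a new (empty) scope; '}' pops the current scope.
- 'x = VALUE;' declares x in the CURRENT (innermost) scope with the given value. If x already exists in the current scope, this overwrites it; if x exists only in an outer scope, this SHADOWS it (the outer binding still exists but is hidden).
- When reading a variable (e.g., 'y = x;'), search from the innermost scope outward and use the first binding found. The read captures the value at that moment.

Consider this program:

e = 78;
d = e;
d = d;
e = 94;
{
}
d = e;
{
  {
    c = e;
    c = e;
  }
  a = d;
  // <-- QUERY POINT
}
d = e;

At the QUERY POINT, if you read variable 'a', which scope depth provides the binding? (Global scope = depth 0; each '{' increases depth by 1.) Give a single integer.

Answer: 1

Derivation:
Step 1: declare e=78 at depth 0
Step 2: declare d=(read e)=78 at depth 0
Step 3: declare d=(read d)=78 at depth 0
Step 4: declare e=94 at depth 0
Step 5: enter scope (depth=1)
Step 6: exit scope (depth=0)
Step 7: declare d=(read e)=94 at depth 0
Step 8: enter scope (depth=1)
Step 9: enter scope (depth=2)
Step 10: declare c=(read e)=94 at depth 2
Step 11: declare c=(read e)=94 at depth 2
Step 12: exit scope (depth=1)
Step 13: declare a=(read d)=94 at depth 1
Visible at query point: a=94 d=94 e=94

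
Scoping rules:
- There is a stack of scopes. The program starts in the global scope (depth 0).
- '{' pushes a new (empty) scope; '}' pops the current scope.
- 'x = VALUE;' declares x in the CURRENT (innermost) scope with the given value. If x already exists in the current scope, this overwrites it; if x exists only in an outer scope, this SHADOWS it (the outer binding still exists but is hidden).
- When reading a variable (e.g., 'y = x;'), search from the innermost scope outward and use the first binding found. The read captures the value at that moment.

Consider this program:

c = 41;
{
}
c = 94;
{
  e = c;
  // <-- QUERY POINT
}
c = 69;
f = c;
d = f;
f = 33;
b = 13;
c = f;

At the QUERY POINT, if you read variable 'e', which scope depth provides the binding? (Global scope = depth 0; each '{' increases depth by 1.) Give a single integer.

Answer: 1

Derivation:
Step 1: declare c=41 at depth 0
Step 2: enter scope (depth=1)
Step 3: exit scope (depth=0)
Step 4: declare c=94 at depth 0
Step 5: enter scope (depth=1)
Step 6: declare e=(read c)=94 at depth 1
Visible at query point: c=94 e=94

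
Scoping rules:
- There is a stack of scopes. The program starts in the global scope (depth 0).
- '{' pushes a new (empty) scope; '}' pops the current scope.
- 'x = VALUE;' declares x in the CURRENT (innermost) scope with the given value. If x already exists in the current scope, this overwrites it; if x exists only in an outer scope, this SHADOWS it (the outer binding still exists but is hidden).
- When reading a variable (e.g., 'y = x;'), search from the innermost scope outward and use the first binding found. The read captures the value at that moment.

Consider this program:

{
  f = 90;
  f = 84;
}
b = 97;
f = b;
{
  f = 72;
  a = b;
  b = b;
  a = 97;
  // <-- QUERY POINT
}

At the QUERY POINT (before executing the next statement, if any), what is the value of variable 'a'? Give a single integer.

Step 1: enter scope (depth=1)
Step 2: declare f=90 at depth 1
Step 3: declare f=84 at depth 1
Step 4: exit scope (depth=0)
Step 5: declare b=97 at depth 0
Step 6: declare f=(read b)=97 at depth 0
Step 7: enter scope (depth=1)
Step 8: declare f=72 at depth 1
Step 9: declare a=(read b)=97 at depth 1
Step 10: declare b=(read b)=97 at depth 1
Step 11: declare a=97 at depth 1
Visible at query point: a=97 b=97 f=72

Answer: 97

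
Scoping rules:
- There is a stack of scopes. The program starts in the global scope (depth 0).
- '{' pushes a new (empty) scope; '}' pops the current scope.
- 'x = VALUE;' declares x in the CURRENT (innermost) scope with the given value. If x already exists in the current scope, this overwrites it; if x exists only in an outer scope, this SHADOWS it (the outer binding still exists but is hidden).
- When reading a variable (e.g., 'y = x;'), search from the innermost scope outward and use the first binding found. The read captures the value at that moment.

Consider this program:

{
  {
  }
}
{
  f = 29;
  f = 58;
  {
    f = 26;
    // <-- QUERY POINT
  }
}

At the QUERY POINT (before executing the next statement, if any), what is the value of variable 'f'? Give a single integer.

Step 1: enter scope (depth=1)
Step 2: enter scope (depth=2)
Step 3: exit scope (depth=1)
Step 4: exit scope (depth=0)
Step 5: enter scope (depth=1)
Step 6: declare f=29 at depth 1
Step 7: declare f=58 at depth 1
Step 8: enter scope (depth=2)
Step 9: declare f=26 at depth 2
Visible at query point: f=26

Answer: 26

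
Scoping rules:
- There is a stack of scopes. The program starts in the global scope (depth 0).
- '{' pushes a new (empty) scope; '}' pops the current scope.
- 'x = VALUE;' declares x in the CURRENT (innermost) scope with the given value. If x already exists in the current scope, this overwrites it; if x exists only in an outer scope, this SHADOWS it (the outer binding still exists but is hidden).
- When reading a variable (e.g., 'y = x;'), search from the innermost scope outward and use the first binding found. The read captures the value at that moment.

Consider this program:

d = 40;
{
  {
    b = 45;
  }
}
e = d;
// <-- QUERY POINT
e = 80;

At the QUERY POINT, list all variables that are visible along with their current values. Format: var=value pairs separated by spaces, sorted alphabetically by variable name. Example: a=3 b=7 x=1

Answer: d=40 e=40

Derivation:
Step 1: declare d=40 at depth 0
Step 2: enter scope (depth=1)
Step 3: enter scope (depth=2)
Step 4: declare b=45 at depth 2
Step 5: exit scope (depth=1)
Step 6: exit scope (depth=0)
Step 7: declare e=(read d)=40 at depth 0
Visible at query point: d=40 e=40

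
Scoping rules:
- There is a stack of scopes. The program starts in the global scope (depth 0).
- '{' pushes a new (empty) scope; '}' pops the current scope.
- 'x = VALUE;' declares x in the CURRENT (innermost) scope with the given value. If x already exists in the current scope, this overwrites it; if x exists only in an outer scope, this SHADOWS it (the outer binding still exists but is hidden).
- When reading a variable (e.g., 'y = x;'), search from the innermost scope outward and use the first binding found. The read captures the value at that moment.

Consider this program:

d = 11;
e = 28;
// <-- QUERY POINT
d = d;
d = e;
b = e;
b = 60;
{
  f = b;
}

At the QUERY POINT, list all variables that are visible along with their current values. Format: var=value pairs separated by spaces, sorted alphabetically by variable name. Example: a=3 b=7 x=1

Step 1: declare d=11 at depth 0
Step 2: declare e=28 at depth 0
Visible at query point: d=11 e=28

Answer: d=11 e=28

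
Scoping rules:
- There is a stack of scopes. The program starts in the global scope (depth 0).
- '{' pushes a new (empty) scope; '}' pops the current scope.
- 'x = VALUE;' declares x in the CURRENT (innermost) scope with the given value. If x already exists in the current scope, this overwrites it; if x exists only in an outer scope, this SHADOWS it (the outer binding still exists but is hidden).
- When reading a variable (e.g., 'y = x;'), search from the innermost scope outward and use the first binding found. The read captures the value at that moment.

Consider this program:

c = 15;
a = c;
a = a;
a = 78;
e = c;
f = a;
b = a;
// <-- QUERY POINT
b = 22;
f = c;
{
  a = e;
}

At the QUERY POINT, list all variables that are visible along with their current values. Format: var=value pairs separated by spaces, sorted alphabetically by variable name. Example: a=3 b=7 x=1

Answer: a=78 b=78 c=15 e=15 f=78

Derivation:
Step 1: declare c=15 at depth 0
Step 2: declare a=(read c)=15 at depth 0
Step 3: declare a=(read a)=15 at depth 0
Step 4: declare a=78 at depth 0
Step 5: declare e=(read c)=15 at depth 0
Step 6: declare f=(read a)=78 at depth 0
Step 7: declare b=(read a)=78 at depth 0
Visible at query point: a=78 b=78 c=15 e=15 f=78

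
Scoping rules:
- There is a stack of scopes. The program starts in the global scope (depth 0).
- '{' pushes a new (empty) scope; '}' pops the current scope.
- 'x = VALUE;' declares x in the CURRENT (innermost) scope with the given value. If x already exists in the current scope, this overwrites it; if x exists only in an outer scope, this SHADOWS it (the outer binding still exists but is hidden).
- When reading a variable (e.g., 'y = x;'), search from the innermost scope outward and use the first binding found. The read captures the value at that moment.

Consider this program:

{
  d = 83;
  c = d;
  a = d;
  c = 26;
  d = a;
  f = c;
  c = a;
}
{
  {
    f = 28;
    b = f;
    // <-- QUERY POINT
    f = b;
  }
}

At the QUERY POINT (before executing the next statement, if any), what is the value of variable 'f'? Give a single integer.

Step 1: enter scope (depth=1)
Step 2: declare d=83 at depth 1
Step 3: declare c=(read d)=83 at depth 1
Step 4: declare a=(read d)=83 at depth 1
Step 5: declare c=26 at depth 1
Step 6: declare d=(read a)=83 at depth 1
Step 7: declare f=(read c)=26 at depth 1
Step 8: declare c=(read a)=83 at depth 1
Step 9: exit scope (depth=0)
Step 10: enter scope (depth=1)
Step 11: enter scope (depth=2)
Step 12: declare f=28 at depth 2
Step 13: declare b=(read f)=28 at depth 2
Visible at query point: b=28 f=28

Answer: 28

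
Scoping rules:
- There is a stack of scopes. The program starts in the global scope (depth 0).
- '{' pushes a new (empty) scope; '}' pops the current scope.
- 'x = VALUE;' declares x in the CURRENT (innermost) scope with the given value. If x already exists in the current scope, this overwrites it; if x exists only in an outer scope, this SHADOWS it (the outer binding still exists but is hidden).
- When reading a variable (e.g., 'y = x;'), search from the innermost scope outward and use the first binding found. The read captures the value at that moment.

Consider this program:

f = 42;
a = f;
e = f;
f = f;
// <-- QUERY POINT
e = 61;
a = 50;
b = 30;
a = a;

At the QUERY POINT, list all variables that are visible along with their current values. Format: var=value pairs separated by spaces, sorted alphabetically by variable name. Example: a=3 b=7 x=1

Answer: a=42 e=42 f=42

Derivation:
Step 1: declare f=42 at depth 0
Step 2: declare a=(read f)=42 at depth 0
Step 3: declare e=(read f)=42 at depth 0
Step 4: declare f=(read f)=42 at depth 0
Visible at query point: a=42 e=42 f=42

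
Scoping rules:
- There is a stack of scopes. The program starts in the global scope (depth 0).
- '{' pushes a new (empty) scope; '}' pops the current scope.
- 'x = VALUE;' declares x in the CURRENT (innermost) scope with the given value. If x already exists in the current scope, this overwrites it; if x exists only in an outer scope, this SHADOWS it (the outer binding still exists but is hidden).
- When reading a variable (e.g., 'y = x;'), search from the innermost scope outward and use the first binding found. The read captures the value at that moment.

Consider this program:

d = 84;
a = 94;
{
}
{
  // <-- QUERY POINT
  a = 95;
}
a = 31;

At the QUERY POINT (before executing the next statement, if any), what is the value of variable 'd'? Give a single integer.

Step 1: declare d=84 at depth 0
Step 2: declare a=94 at depth 0
Step 3: enter scope (depth=1)
Step 4: exit scope (depth=0)
Step 5: enter scope (depth=1)
Visible at query point: a=94 d=84

Answer: 84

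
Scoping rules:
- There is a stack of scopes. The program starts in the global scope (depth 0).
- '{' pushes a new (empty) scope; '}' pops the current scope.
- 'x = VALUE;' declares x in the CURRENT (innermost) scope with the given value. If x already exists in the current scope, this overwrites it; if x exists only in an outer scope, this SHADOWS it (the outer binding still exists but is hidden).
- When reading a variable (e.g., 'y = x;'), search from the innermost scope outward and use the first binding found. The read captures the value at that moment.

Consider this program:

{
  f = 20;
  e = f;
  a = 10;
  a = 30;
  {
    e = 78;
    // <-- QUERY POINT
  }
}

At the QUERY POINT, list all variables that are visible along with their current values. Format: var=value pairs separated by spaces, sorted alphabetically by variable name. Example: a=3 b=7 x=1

Answer: a=30 e=78 f=20

Derivation:
Step 1: enter scope (depth=1)
Step 2: declare f=20 at depth 1
Step 3: declare e=(read f)=20 at depth 1
Step 4: declare a=10 at depth 1
Step 5: declare a=30 at depth 1
Step 6: enter scope (depth=2)
Step 7: declare e=78 at depth 2
Visible at query point: a=30 e=78 f=20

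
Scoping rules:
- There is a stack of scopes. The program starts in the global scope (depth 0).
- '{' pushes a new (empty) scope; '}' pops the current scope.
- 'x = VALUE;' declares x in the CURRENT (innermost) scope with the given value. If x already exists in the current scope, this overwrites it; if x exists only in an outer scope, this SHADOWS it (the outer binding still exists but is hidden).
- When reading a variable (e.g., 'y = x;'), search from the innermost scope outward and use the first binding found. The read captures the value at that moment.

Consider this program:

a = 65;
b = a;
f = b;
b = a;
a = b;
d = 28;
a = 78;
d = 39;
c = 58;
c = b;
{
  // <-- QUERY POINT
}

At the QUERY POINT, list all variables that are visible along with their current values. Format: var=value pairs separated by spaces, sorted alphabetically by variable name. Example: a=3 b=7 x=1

Answer: a=78 b=65 c=65 d=39 f=65

Derivation:
Step 1: declare a=65 at depth 0
Step 2: declare b=(read a)=65 at depth 0
Step 3: declare f=(read b)=65 at depth 0
Step 4: declare b=(read a)=65 at depth 0
Step 5: declare a=(read b)=65 at depth 0
Step 6: declare d=28 at depth 0
Step 7: declare a=78 at depth 0
Step 8: declare d=39 at depth 0
Step 9: declare c=58 at depth 0
Step 10: declare c=(read b)=65 at depth 0
Step 11: enter scope (depth=1)
Visible at query point: a=78 b=65 c=65 d=39 f=65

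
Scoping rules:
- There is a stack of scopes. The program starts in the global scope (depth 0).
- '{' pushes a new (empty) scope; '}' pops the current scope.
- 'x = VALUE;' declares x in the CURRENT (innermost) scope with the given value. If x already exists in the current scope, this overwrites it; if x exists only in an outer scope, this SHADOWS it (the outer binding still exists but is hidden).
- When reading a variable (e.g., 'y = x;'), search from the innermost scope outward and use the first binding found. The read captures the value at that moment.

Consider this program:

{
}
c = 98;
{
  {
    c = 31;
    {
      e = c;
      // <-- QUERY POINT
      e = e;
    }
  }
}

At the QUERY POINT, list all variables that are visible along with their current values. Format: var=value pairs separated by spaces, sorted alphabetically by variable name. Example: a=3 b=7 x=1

Step 1: enter scope (depth=1)
Step 2: exit scope (depth=0)
Step 3: declare c=98 at depth 0
Step 4: enter scope (depth=1)
Step 5: enter scope (depth=2)
Step 6: declare c=31 at depth 2
Step 7: enter scope (depth=3)
Step 8: declare e=(read c)=31 at depth 3
Visible at query point: c=31 e=31

Answer: c=31 e=31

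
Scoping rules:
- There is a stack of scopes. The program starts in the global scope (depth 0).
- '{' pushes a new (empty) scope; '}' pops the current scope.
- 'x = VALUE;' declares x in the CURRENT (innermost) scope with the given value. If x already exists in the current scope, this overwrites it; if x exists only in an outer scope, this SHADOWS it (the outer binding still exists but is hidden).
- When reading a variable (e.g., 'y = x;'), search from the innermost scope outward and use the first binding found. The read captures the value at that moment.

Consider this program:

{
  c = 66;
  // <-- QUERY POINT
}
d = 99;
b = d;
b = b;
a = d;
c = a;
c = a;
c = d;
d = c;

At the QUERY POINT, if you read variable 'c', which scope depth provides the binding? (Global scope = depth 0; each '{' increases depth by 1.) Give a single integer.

Step 1: enter scope (depth=1)
Step 2: declare c=66 at depth 1
Visible at query point: c=66

Answer: 1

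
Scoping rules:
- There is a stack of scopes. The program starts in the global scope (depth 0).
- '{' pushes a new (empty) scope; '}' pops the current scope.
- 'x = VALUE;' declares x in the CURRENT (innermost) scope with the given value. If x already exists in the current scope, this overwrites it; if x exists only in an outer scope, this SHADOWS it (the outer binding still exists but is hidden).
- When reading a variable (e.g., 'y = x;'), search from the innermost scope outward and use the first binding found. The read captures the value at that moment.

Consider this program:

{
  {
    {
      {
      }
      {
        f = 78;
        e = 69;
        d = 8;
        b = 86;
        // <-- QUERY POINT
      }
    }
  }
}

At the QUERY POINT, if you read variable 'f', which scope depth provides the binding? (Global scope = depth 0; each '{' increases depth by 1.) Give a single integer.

Answer: 4

Derivation:
Step 1: enter scope (depth=1)
Step 2: enter scope (depth=2)
Step 3: enter scope (depth=3)
Step 4: enter scope (depth=4)
Step 5: exit scope (depth=3)
Step 6: enter scope (depth=4)
Step 7: declare f=78 at depth 4
Step 8: declare e=69 at depth 4
Step 9: declare d=8 at depth 4
Step 10: declare b=86 at depth 4
Visible at query point: b=86 d=8 e=69 f=78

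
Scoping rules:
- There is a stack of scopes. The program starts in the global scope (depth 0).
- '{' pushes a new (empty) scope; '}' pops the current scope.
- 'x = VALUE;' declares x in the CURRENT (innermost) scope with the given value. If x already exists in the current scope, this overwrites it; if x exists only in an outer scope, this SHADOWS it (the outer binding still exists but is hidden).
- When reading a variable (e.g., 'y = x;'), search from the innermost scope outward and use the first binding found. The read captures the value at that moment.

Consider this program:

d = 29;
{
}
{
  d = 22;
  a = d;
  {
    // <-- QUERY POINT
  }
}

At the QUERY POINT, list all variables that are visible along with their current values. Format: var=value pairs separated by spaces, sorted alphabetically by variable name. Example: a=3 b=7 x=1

Answer: a=22 d=22

Derivation:
Step 1: declare d=29 at depth 0
Step 2: enter scope (depth=1)
Step 3: exit scope (depth=0)
Step 4: enter scope (depth=1)
Step 5: declare d=22 at depth 1
Step 6: declare a=(read d)=22 at depth 1
Step 7: enter scope (depth=2)
Visible at query point: a=22 d=22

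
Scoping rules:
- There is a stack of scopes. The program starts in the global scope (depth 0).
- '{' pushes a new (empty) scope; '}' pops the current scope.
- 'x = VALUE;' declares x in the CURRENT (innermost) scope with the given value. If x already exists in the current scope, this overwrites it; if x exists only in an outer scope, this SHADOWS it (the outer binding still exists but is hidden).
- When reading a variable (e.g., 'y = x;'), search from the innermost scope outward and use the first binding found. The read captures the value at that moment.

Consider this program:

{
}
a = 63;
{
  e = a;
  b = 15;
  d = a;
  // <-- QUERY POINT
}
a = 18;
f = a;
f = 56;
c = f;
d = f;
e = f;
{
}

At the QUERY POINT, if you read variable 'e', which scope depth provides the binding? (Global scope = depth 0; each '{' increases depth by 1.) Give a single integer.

Answer: 1

Derivation:
Step 1: enter scope (depth=1)
Step 2: exit scope (depth=0)
Step 3: declare a=63 at depth 0
Step 4: enter scope (depth=1)
Step 5: declare e=(read a)=63 at depth 1
Step 6: declare b=15 at depth 1
Step 7: declare d=(read a)=63 at depth 1
Visible at query point: a=63 b=15 d=63 e=63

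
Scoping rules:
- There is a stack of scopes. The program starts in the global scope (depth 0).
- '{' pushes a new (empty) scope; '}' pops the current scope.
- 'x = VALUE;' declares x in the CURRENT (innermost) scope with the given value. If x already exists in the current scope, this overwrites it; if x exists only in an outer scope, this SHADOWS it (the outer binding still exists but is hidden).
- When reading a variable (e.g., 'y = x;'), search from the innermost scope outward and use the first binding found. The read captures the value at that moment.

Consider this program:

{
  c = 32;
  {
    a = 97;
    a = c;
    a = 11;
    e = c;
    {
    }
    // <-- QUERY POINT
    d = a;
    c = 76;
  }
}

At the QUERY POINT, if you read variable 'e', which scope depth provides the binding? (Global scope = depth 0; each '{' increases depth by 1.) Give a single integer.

Step 1: enter scope (depth=1)
Step 2: declare c=32 at depth 1
Step 3: enter scope (depth=2)
Step 4: declare a=97 at depth 2
Step 5: declare a=(read c)=32 at depth 2
Step 6: declare a=11 at depth 2
Step 7: declare e=(read c)=32 at depth 2
Step 8: enter scope (depth=3)
Step 9: exit scope (depth=2)
Visible at query point: a=11 c=32 e=32

Answer: 2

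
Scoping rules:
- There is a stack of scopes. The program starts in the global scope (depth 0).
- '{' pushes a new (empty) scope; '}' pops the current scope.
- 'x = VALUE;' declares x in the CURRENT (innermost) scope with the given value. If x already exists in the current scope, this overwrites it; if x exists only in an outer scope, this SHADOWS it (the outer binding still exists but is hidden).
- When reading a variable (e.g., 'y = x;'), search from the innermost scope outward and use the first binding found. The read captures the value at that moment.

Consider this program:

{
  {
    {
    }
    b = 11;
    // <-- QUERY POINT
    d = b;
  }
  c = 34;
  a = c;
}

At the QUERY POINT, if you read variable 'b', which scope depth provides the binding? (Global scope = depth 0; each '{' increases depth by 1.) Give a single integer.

Step 1: enter scope (depth=1)
Step 2: enter scope (depth=2)
Step 3: enter scope (depth=3)
Step 4: exit scope (depth=2)
Step 5: declare b=11 at depth 2
Visible at query point: b=11

Answer: 2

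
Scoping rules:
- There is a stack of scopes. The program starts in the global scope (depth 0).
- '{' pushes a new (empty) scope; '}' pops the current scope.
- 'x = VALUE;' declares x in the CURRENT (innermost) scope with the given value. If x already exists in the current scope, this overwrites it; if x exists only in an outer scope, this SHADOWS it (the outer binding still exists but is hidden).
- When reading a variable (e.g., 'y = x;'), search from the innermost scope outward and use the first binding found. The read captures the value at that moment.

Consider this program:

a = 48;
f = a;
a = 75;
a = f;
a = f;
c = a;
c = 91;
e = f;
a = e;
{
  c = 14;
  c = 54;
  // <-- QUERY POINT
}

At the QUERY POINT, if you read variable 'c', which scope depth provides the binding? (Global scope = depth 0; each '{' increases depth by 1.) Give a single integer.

Answer: 1

Derivation:
Step 1: declare a=48 at depth 0
Step 2: declare f=(read a)=48 at depth 0
Step 3: declare a=75 at depth 0
Step 4: declare a=(read f)=48 at depth 0
Step 5: declare a=(read f)=48 at depth 0
Step 6: declare c=(read a)=48 at depth 0
Step 7: declare c=91 at depth 0
Step 8: declare e=(read f)=48 at depth 0
Step 9: declare a=(read e)=48 at depth 0
Step 10: enter scope (depth=1)
Step 11: declare c=14 at depth 1
Step 12: declare c=54 at depth 1
Visible at query point: a=48 c=54 e=48 f=48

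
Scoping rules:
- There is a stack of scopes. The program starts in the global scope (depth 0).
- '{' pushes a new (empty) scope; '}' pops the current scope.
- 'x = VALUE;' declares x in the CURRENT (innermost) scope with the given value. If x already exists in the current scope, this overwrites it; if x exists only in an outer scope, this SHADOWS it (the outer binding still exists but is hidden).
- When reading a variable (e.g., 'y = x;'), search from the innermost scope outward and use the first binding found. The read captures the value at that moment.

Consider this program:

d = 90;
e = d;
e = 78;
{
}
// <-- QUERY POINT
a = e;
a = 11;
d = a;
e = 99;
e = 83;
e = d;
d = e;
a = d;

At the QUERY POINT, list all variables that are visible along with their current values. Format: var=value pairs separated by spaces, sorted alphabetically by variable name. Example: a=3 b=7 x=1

Answer: d=90 e=78

Derivation:
Step 1: declare d=90 at depth 0
Step 2: declare e=(read d)=90 at depth 0
Step 3: declare e=78 at depth 0
Step 4: enter scope (depth=1)
Step 5: exit scope (depth=0)
Visible at query point: d=90 e=78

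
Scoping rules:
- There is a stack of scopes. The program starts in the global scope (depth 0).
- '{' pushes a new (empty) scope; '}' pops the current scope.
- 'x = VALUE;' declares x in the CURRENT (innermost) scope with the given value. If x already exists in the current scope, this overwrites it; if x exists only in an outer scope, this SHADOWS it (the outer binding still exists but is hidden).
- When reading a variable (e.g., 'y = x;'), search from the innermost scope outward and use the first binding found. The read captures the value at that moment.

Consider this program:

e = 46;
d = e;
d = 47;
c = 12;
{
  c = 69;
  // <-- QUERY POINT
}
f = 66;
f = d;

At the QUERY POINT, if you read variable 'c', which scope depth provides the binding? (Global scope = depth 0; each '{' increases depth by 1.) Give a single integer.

Step 1: declare e=46 at depth 0
Step 2: declare d=(read e)=46 at depth 0
Step 3: declare d=47 at depth 0
Step 4: declare c=12 at depth 0
Step 5: enter scope (depth=1)
Step 6: declare c=69 at depth 1
Visible at query point: c=69 d=47 e=46

Answer: 1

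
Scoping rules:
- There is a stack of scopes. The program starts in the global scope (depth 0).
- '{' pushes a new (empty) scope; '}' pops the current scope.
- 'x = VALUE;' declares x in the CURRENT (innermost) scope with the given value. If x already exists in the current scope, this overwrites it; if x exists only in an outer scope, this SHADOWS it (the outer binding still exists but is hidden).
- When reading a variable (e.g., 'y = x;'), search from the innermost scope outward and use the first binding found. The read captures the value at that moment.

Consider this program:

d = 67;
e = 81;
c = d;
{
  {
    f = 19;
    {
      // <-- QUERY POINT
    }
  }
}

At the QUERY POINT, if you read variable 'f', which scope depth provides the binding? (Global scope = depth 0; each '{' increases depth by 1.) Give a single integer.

Step 1: declare d=67 at depth 0
Step 2: declare e=81 at depth 0
Step 3: declare c=(read d)=67 at depth 0
Step 4: enter scope (depth=1)
Step 5: enter scope (depth=2)
Step 6: declare f=19 at depth 2
Step 7: enter scope (depth=3)
Visible at query point: c=67 d=67 e=81 f=19

Answer: 2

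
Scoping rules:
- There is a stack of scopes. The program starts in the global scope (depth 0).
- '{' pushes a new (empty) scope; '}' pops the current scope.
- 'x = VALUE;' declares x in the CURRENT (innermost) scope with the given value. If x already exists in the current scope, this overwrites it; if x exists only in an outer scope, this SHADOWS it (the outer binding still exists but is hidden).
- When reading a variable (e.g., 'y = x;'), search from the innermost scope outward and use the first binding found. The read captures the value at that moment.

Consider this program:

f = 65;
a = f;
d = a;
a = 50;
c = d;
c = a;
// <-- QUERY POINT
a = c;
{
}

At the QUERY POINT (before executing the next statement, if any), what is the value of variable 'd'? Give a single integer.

Answer: 65

Derivation:
Step 1: declare f=65 at depth 0
Step 2: declare a=(read f)=65 at depth 0
Step 3: declare d=(read a)=65 at depth 0
Step 4: declare a=50 at depth 0
Step 5: declare c=(read d)=65 at depth 0
Step 6: declare c=(read a)=50 at depth 0
Visible at query point: a=50 c=50 d=65 f=65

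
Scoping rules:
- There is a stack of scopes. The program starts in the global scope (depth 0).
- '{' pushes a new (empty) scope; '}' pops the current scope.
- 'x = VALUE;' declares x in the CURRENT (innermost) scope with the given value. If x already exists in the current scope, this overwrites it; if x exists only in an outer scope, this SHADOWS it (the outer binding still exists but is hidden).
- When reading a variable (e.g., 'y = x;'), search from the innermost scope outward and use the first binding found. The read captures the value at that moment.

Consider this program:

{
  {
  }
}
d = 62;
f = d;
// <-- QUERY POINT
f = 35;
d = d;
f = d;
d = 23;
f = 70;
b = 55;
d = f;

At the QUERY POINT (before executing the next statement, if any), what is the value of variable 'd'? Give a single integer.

Answer: 62

Derivation:
Step 1: enter scope (depth=1)
Step 2: enter scope (depth=2)
Step 3: exit scope (depth=1)
Step 4: exit scope (depth=0)
Step 5: declare d=62 at depth 0
Step 6: declare f=(read d)=62 at depth 0
Visible at query point: d=62 f=62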